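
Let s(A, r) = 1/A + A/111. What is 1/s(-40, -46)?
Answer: -4440/1711 ≈ -2.5950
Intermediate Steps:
s(A, r) = 1/A + A/111 (s(A, r) = 1/A + A*(1/111) = 1/A + A/111)
1/s(-40, -46) = 1/(1/(-40) + (1/111)*(-40)) = 1/(-1/40 - 40/111) = 1/(-1711/4440) = -4440/1711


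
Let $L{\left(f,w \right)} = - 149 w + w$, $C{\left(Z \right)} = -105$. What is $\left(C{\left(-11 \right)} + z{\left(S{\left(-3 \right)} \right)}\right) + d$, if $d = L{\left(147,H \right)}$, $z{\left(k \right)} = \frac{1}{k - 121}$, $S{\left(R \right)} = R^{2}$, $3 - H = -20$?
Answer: $- \frac{393009}{112} \approx -3509.0$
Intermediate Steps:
$H = 23$ ($H = 3 - -20 = 3 + 20 = 23$)
$L{\left(f,w \right)} = - 148 w$
$z{\left(k \right)} = \frac{1}{-121 + k}$
$d = -3404$ ($d = \left(-148\right) 23 = -3404$)
$\left(C{\left(-11 \right)} + z{\left(S{\left(-3 \right)} \right)}\right) + d = \left(-105 + \frac{1}{-121 + \left(-3\right)^{2}}\right) - 3404 = \left(-105 + \frac{1}{-121 + 9}\right) - 3404 = \left(-105 + \frac{1}{-112}\right) - 3404 = \left(-105 - \frac{1}{112}\right) - 3404 = - \frac{11761}{112} - 3404 = - \frac{393009}{112}$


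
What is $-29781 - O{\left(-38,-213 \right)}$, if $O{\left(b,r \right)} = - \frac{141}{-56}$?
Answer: $- \frac{1667877}{56} \approx -29784.0$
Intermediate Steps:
$O{\left(b,r \right)} = \frac{141}{56}$ ($O{\left(b,r \right)} = \left(-141\right) \left(- \frac{1}{56}\right) = \frac{141}{56}$)
$-29781 - O{\left(-38,-213 \right)} = -29781 - \frac{141}{56} = - \frac{1667877}{56}$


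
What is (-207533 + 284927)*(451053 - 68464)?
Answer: 29610093066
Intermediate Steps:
(-207533 + 284927)*(451053 - 68464) = 77394*382589 = 29610093066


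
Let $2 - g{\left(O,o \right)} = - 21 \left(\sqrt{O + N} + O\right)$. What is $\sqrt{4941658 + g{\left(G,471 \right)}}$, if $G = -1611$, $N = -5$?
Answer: $\sqrt{4907829 + 84 i \sqrt{101}} \approx 2215.4 + 0.19 i$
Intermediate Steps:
$g{\left(O,o \right)} = 2 + 21 O + 21 \sqrt{-5 + O}$ ($g{\left(O,o \right)} = 2 - - 21 \left(\sqrt{O - 5} + O\right) = 2 - - 21 \left(\sqrt{-5 + O} + O\right) = 2 - - 21 \left(O + \sqrt{-5 + O}\right) = 2 - \left(- 21 O - 21 \sqrt{-5 + O}\right) = 2 + \left(21 O + 21 \sqrt{-5 + O}\right) = 2 + 21 O + 21 \sqrt{-5 + O}$)
$\sqrt{4941658 + g{\left(G,471 \right)}} = \sqrt{4941658 + \left(2 + 21 \left(-1611\right) + 21 \sqrt{-5 - 1611}\right)} = \sqrt{4941658 + \left(2 - 33831 + 21 \sqrt{-1616}\right)} = \sqrt{4941658 + \left(2 - 33831 + 21 \cdot 4 i \sqrt{101}\right)} = \sqrt{4941658 + \left(2 - 33831 + 84 i \sqrt{101}\right)} = \sqrt{4941658 - \left(33829 - 84 i \sqrt{101}\right)} = \sqrt{4907829 + 84 i \sqrt{101}}$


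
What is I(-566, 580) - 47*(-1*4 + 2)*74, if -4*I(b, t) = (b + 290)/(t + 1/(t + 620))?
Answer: 4841465756/696001 ≈ 6956.1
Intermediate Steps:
I(b, t) = -(290 + b)/(4*(t + 1/(620 + t))) (I(b, t) = -(b + 290)/(4*(t + 1/(t + 620))) = -(290 + b)/(4*(t + 1/(620 + t))))
I(-566, 580) - 47*(-1*4 + 2)*74 = (-179800 - 620*(-566) - 290*580 - 1*(-566)*580)/(4*(1 + 580² + 620*580)) - 47*(-1*4 + 2)*74 = (-179800 + 350920 - 168200 + 328280)/(4*(1 + 336400 + 359600)) - 47*(-4 + 2)*74 = (¼)*331200/696001 - 47*(-2)*74 = (¼)*(1/696001)*331200 - (-94)*74 = 82800/696001 - 1*(-6956) = 82800/696001 + 6956 = 4841465756/696001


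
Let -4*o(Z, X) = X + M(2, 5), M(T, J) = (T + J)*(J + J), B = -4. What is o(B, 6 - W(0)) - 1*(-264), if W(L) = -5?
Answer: 975/4 ≈ 243.75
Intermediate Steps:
M(T, J) = 2*J*(J + T) (M(T, J) = (J + T)*(2*J) = 2*J*(J + T))
o(Z, X) = -35/2 - X/4 (o(Z, X) = -(X + 2*5*(5 + 2))/4 = -(X + 2*5*7)/4 = -(X + 70)/4 = -(70 + X)/4 = -35/2 - X/4)
o(B, 6 - W(0)) - 1*(-264) = (-35/2 - (6 - 1*(-5))/4) - 1*(-264) = (-35/2 - (6 + 5)/4) + 264 = (-35/2 - 1/4*11) + 264 = (-35/2 - 11/4) + 264 = -81/4 + 264 = 975/4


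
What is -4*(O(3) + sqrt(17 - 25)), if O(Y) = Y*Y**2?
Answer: -108 - 8*I*sqrt(2) ≈ -108.0 - 11.314*I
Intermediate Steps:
O(Y) = Y**3
-4*(O(3) + sqrt(17 - 25)) = -4*(3**3 + sqrt(17 - 25)) = -4*(27 + sqrt(-8)) = -4*(27 + 2*I*sqrt(2)) = -108 - 8*I*sqrt(2)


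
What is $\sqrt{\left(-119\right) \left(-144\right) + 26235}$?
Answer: $3 \sqrt{4819} \approx 208.26$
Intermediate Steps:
$\sqrt{\left(-119\right) \left(-144\right) + 26235} = \sqrt{17136 + 26235} = \sqrt{43371} = 3 \sqrt{4819}$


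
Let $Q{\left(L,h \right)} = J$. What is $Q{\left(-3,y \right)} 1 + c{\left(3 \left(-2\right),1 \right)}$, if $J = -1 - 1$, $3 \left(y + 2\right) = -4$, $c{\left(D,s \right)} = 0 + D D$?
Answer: $34$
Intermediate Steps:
$c{\left(D,s \right)} = D^{2}$ ($c{\left(D,s \right)} = 0 + D^{2} = D^{2}$)
$y = - \frac{10}{3}$ ($y = -2 + \frac{1}{3} \left(-4\right) = -2 - \frac{4}{3} = - \frac{10}{3} \approx -3.3333$)
$J = -2$ ($J = -1 - 1 = -2$)
$Q{\left(L,h \right)} = -2$
$Q{\left(-3,y \right)} 1 + c{\left(3 \left(-2\right),1 \right)} = \left(-2\right) 1 + \left(3 \left(-2\right)\right)^{2} = -2 + \left(-6\right)^{2} = -2 + 36 = 34$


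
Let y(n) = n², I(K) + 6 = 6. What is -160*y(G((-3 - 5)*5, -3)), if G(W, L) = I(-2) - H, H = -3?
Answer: -1440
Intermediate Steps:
I(K) = 0 (I(K) = -6 + 6 = 0)
G(W, L) = 3 (G(W, L) = 0 - 1*(-3) = 0 + 3 = 3)
-160*y(G((-3 - 5)*5, -3)) = -160*3² = -160*9 = -1440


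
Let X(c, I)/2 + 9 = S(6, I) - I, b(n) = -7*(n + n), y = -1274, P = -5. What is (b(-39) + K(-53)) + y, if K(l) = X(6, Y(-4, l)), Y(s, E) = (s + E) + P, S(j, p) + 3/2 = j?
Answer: -613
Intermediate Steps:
S(j, p) = -3/2 + j
Y(s, E) = -5 + E + s (Y(s, E) = (s + E) - 5 = (E + s) - 5 = -5 + E + s)
b(n) = -14*n
X(c, I) = -9 - 2*I (X(c, I) = -18 + 2*((-3/2 + 6) - I) = -18 + 2*(9/2 - I) = -18 + (9 - 2*I) = -9 - 2*I)
K(l) = 9 - 2*l (K(l) = -9 - 2*(-5 + l - 4) = -9 - 2*(-9 + l) = -9 + (18 - 2*l) = 9 - 2*l)
(b(-39) + K(-53)) + y = (-14*(-39) + (9 - 2*(-53))) - 1274 = (546 + (9 + 106)) - 1274 = (546 + 115) - 1274 = 661 - 1274 = -613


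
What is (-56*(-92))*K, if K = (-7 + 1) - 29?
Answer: -180320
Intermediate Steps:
K = -35 (K = -6 - 29 = -35)
(-56*(-92))*K = -56*(-92)*(-35) = 5152*(-35) = -180320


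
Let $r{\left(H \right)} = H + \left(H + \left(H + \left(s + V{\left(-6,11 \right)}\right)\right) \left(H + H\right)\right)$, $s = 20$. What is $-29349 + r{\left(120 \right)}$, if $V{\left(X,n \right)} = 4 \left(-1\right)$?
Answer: $3531$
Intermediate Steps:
$V{\left(X,n \right)} = -4$
$r{\left(H \right)} = 2 H + 2 H \left(16 + H\right)$ ($r{\left(H \right)} = H + \left(H + \left(H + \left(20 - 4\right)\right) \left(H + H\right)\right) = H + \left(H + \left(H + 16\right) 2 H\right) = H + \left(H + \left(16 + H\right) 2 H\right) = H + \left(H + 2 H \left(16 + H\right)\right) = 2 H + 2 H \left(16 + H\right)$)
$-29349 + r{\left(120 \right)} = -29349 + 2 \cdot 120 \left(17 + 120\right) = -29349 + 2 \cdot 120 \cdot 137 = -29349 + 32880 = 3531$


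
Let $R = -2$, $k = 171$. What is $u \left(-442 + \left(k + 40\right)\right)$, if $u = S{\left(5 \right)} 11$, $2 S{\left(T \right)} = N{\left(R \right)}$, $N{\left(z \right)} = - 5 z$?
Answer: $-12705$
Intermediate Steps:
$S{\left(T \right)} = 5$ ($S{\left(T \right)} = \frac{\left(-5\right) \left(-2\right)}{2} = \frac{1}{2} \cdot 10 = 5$)
$u = 55$ ($u = 5 \cdot 11 = 55$)
$u \left(-442 + \left(k + 40\right)\right) = 55 \left(-442 + \left(171 + 40\right)\right) = 55 \left(-442 + 211\right) = 55 \left(-231\right) = -12705$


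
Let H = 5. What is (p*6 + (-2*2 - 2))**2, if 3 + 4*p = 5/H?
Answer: 81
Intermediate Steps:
p = -1/2 (p = -3/4 + (5/5)/4 = -3/4 + (5*(1/5))/4 = -3/4 + (1/4)*1 = -3/4 + 1/4 = -1/2 ≈ -0.50000)
(p*6 + (-2*2 - 2))**2 = (-1/2*6 + (-2*2 - 2))**2 = (-3 + (-4 - 2))**2 = (-3 - 6)**2 = (-9)**2 = 81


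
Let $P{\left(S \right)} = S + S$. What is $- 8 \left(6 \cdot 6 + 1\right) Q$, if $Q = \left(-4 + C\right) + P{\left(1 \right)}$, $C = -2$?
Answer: $1184$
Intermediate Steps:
$P{\left(S \right)} = 2 S$
$Q = -4$ ($Q = \left(-4 - 2\right) + 2 \cdot 1 = -6 + 2 = -4$)
$- 8 \left(6 \cdot 6 + 1\right) Q = - 8 \left(6 \cdot 6 + 1\right) \left(-4\right) = - 8 \left(36 + 1\right) \left(-4\right) = \left(-8\right) 37 \left(-4\right) = \left(-296\right) \left(-4\right) = 1184$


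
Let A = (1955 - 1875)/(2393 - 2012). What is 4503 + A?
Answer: 1715723/381 ≈ 4503.2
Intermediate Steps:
A = 80/381 ≈ 0.20997
4503 + A = 4503 + 80/381 = 1715723/381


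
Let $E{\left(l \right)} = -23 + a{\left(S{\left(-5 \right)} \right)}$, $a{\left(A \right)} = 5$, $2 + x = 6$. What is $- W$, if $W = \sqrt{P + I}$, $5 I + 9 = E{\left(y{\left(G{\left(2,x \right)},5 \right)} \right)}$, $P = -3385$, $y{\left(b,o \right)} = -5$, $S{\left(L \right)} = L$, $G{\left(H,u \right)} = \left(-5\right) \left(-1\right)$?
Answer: $- \frac{2 i \sqrt{21190}}{5} \approx - 58.227 i$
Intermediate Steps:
$x = 4$ ($x = -2 + 6 = 4$)
$G{\left(H,u \right)} = 5$
$E{\left(l \right)} = -18$ ($E{\left(l \right)} = -23 + 5 = -18$)
$I = - \frac{27}{5}$ ($I = - \frac{9}{5} + \frac{1}{5} \left(-18\right) = - \frac{9}{5} - \frac{18}{5} = - \frac{27}{5} \approx -5.4$)
$W = \frac{2 i \sqrt{21190}}{5}$ ($W = \sqrt{-3385 - \frac{27}{5}} = \sqrt{- \frac{16952}{5}} = \frac{2 i \sqrt{21190}}{5} \approx 58.227 i$)
$- W = - \frac{2 i \sqrt{21190}}{5}$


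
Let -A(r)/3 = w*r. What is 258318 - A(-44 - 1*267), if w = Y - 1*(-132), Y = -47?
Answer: 179013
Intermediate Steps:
w = 85 (w = -47 - 1*(-132) = -47 + 132 = 85)
A(r) = -255*r
258318 - A(-44 - 1*267) = 258318 - (-255)*(-44 - 1*267) = 258318 - (-255)*(-44 - 267) = 258318 - (-255)*(-311) = 258318 - 1*79305 = 258318 - 79305 = 179013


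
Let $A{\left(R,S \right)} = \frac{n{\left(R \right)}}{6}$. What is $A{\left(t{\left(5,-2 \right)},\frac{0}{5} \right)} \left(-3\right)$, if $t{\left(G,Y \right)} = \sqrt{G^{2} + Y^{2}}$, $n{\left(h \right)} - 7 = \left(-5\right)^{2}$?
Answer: $-16$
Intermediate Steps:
$n{\left(h \right)} = 32$ ($n{\left(h \right)} = 7 + \left(-5\right)^{2} = 7 + 25 = 32$)
$A{\left(R,S \right)} = \frac{16}{3}$ ($A{\left(R,S \right)} = \frac{32}{6} = 32 \cdot \frac{1}{6} = \frac{16}{3}$)
$A{\left(t{\left(5,-2 \right)},\frac{0}{5} \right)} \left(-3\right) = \frac{16}{3} \left(-3\right) = -16$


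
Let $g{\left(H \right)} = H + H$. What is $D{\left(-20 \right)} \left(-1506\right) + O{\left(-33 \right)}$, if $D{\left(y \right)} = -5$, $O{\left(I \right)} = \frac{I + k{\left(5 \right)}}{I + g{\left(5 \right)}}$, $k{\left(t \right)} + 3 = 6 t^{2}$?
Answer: $\frac{173076}{23} \approx 7525.0$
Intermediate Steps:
$k{\left(t \right)} = -3 + 6 t^{2}$
$g{\left(H \right)} = 2 H$
$O{\left(I \right)} = \frac{147 + I}{10 + I}$ ($O{\left(I \right)} = \frac{I - \left(3 - 6 \cdot 5^{2}\right)}{I + 2 \cdot 5} = \frac{I + \left(-3 + 6 \cdot 25\right)}{I + 10} = \frac{I + \left(-3 + 150\right)}{10 + I} = \frac{I + 147}{10 + I} = \frac{147 + I}{10 + I}$)
$D{\left(-20 \right)} \left(-1506\right) + O{\left(-33 \right)} = \left(-5\right) \left(-1506\right) + \frac{147 - 33}{10 - 33} = 7530 + \frac{1}{-23} \cdot 114 = 7530 - \frac{114}{23} = \frac{173076}{23}$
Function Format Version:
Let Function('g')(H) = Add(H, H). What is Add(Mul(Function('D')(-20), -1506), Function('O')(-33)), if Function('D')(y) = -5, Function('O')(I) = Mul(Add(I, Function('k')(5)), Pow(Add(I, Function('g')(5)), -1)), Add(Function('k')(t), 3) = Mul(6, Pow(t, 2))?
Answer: Rational(173076, 23) ≈ 7525.0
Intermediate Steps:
Function('k')(t) = Add(-3, Mul(6, Pow(t, 2)))
Function('g')(H) = Mul(2, H)
Function('O')(I) = Mul(Pow(Add(10, I), -1), Add(147, I)) (Function('O')(I) = Mul(Add(I, Add(-3, Mul(6, Pow(5, 2)))), Pow(Add(I, Mul(2, 5)), -1)) = Mul(Add(I, Add(-3, Mul(6, 25))), Pow(Add(I, 10), -1)) = Mul(Add(I, Add(-3, 150)), Pow(Add(10, I), -1)) = Mul(Add(I, 147), Pow(Add(10, I), -1)) = Mul(Add(147, I), Pow(Add(10, I), -1)) = Mul(Pow(Add(10, I), -1), Add(147, I)))
Add(Mul(Function('D')(-20), -1506), Function('O')(-33)) = Add(Mul(-5, -1506), Mul(Pow(Add(10, -33), -1), Add(147, -33))) = Add(7530, Mul(Pow(-23, -1), 114)) = Add(7530, Mul(Rational(-1, 23), 114)) = Add(7530, Rational(-114, 23)) = Rational(173076, 23)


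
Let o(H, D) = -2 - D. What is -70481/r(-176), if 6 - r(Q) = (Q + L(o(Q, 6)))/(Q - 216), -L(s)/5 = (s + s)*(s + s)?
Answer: -493367/16 ≈ -30835.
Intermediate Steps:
L(s) = -20*s² (L(s) = -5*(s + s)*(s + s) = -5*2*s*2*s = -20*s²)
r(Q) = 6 - (-1280 + Q)/(-216 + Q) (r(Q) = 6 - (Q - 20*(-2 - 1*6)²)/(Q - 216) = 6 - (Q - 20*(-2 - 6)²)/(-216 + Q) = 6 - (Q - 20*(-8)²)/(-216 + Q) = 6 - (Q - 20*64)/(-216 + Q) = 6 - (Q - 1280)/(-216 + Q) = 6 - (-1280 + Q)/(-216 + Q))
-70481/r(-176) = -70481*(-216 - 176)/(-16 + 5*(-176)) = -70481*(-392/(-16 - 880)) = -70481/((-1/392*(-896))) = -70481/16/7 = -70481*7/16 = -493367/16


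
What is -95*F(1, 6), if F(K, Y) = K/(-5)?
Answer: 19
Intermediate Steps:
F(K, Y) = -K/5 (F(K, Y) = K*(-1/5) = -K/5)
-95*F(1, 6) = -(-19) = -95*(-1/5) = 19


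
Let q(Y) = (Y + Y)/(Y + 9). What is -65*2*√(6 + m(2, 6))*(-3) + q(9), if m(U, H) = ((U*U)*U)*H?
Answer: 1 + 1170*√6 ≈ 2866.9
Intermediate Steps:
m(U, H) = H*U³ (m(U, H) = (U²*U)*H = U³*H = H*U³)
q(Y) = 2*Y/(9 + Y) (q(Y) = (2*Y)/(9 + Y) = 2*Y/(9 + Y))
-65*2*√(6 + m(2, 6))*(-3) + q(9) = -65*2*√(6 + 6*2³)*(-3) + 2*9/(9 + 9) = -65*2*√(6 + 6*8)*(-3) + 2*9/18 = -65*2*√(6 + 48)*(-3) + 2*9*(1/18) = -65*2*√54*(-3) + 1 = -65*2*(3*√6)*(-3) + 1 = -65*6*√6*(-3) + 1 = -(-1170)*√6 + 1 = 1170*√6 + 1 = 1 + 1170*√6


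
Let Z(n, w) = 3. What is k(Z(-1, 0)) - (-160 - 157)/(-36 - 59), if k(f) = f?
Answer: -32/95 ≈ -0.33684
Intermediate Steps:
k(Z(-1, 0)) - (-160 - 157)/(-36 - 59) = 3 - (-160 - 157)/(-36 - 59) = 3 - (-317)/(-95) = 3 - (-317)*(-1)/95 = 3 - 1*317/95 = 3 - 317/95 = -32/95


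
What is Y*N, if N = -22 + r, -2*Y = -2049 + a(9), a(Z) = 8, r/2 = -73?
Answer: -171444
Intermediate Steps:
r = -146 (r = 2*(-73) = -146)
Y = 2041/2 (Y = -(-2049 + 8)/2 = -1/2*(-2041) = 2041/2 ≈ 1020.5)
N = -168 (N = -22 - 146 = -168)
Y*N = (2041/2)*(-168) = -171444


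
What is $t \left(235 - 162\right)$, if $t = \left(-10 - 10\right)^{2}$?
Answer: $29200$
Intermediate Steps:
$t = 400$ ($t = \left(-10 - 10\right)^{2} = \left(-20\right)^{2} = 400$)
$t \left(235 - 162\right) = 400 \left(235 - 162\right) = 400 \cdot 73 = 29200$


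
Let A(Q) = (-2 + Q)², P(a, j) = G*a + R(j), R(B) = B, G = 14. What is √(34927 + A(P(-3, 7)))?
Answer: 2*√9074 ≈ 190.52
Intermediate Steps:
P(a, j) = j + 14*a (P(a, j) = 14*a + j = j + 14*a)
√(34927 + A(P(-3, 7))) = √(34927 + (-2 + (7 + 14*(-3)))²) = √(34927 + (-2 + (7 - 42))²) = √(34927 + (-2 - 35)²) = √(34927 + (-37)²) = √(34927 + 1369) = √36296 = 2*√9074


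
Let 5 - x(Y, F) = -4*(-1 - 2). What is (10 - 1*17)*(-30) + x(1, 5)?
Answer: 203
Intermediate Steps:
x(Y, F) = -7 (x(Y, F) = 5 - (-4)*(-1 - 2) = 5 - (-4)*(-3) = 5 - 1*12 = 5 - 12 = -7)
(10 - 1*17)*(-30) + x(1, 5) = (10 - 1*17)*(-30) - 7 = (10 - 17)*(-30) - 7 = -7*(-30) - 7 = 210 - 7 = 203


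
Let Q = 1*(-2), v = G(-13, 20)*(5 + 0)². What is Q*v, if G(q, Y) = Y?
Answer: -1000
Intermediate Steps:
v = 500 (v = 20*(5 + 0)² = 20*5² = 20*25 = 500)
Q = -2
Q*v = -2*500 = -1000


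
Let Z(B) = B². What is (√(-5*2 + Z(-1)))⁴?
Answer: 81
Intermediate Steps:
(√(-5*2 + Z(-1)))⁴ = (√(-5*2 + (-1)²))⁴ = (√(-10 + 1))⁴ = (√(-9))⁴ = (3*I)⁴ = 81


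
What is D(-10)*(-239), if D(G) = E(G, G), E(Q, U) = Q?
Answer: 2390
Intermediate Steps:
D(G) = G
D(-10)*(-239) = -10*(-239) = 2390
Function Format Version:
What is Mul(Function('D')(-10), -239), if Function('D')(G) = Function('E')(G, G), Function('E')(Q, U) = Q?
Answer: 2390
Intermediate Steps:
Function('D')(G) = G
Mul(Function('D')(-10), -239) = Mul(-10, -239) = 2390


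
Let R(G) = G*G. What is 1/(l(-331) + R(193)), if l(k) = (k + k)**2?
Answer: 1/475493 ≈ 2.1031e-6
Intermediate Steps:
l(k) = 4*k**2 (l(k) = (2*k)**2 = 4*k**2)
R(G) = G**2
1/(l(-331) + R(193)) = 1/(4*(-331)**2 + 193**2) = 1/(4*109561 + 37249) = 1/(438244 + 37249) = 1/475493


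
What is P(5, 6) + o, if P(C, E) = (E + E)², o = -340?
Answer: -196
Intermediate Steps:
P(C, E) = 4*E² (P(C, E) = (2*E)² = 4*E²)
P(5, 6) + o = 4*6² - 340 = 4*36 - 340 = 144 - 340 = -196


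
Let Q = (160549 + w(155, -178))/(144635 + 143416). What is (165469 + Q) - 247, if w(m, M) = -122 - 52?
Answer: 47592522697/288051 ≈ 1.6522e+5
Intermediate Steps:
w(m, M) = -174
Q = 160375/288051 (Q = (160549 - 174)/(144635 + 143416) = 160375/288051 ≈ 0.55676)
(165469 + Q) - 247 = (165469 + 160375/288051) - 247 = 47663671294/288051 - 247 = 47592522697/288051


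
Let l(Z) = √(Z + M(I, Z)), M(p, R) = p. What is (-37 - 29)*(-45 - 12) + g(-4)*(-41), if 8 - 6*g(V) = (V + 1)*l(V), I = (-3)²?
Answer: 11122/3 - 41*√5/2 ≈ 3661.5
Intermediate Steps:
I = 9
l(Z) = √(9 + Z) (l(Z) = √(Z + 9) = √(9 + Z))
g(V) = 4/3 - √(9 + V)*(1 + V)/6 (g(V) = 4/3 - (V + 1)*√(9 + V)/6 = 4/3 - (1 + V)*√(9 + V)/6 = 4/3 - √(9 + V)*(1 + V)/6)
(-37 - 29)*(-45 - 12) + g(-4)*(-41) = (-37 - 29)*(-45 - 12) + (4/3 - √(9 - 4)/6 - ⅙*(-4)*√(9 - 4))*(-41) = -66*(-57) + (4/3 - √5/6 - ⅙*(-4)*√5)*(-41) = 3762 + (4/3 - √5/6 + 2*√5/3)*(-41) = 3762 + (4/3 + √5/2)*(-41) = 3762 + (-164/3 - 41*√5/2) = 11122/3 - 41*√5/2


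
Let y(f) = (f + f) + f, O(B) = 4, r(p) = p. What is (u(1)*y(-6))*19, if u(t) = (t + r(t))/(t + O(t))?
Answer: -684/5 ≈ -136.80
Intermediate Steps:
u(t) = 2*t/(4 + t) (u(t) = (t + t)/(t + 4) = (2*t)/(4 + t) = 2*t/(4 + t))
y(f) = 3*f (y(f) = 2*f + f = 3*f)
(u(1)*y(-6))*19 = ((2*1/(4 + 1))*(3*(-6)))*19 = ((2*1/5)*(-18))*19 = ((2*1*(⅕))*(-18))*19 = ((⅖)*(-18))*19 = -36/5*19 = -684/5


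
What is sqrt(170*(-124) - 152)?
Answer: 4*I*sqrt(1327) ≈ 145.71*I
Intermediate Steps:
sqrt(170*(-124) - 152) = sqrt(-21080 - 152) = sqrt(-21232) = 4*I*sqrt(1327)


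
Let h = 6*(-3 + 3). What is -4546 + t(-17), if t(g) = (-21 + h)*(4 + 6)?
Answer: -4756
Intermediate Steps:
h = 0 (h = 6*0 = 0)
t(g) = -210 (t(g) = (-21 + 0)*(4 + 6) = -21*10 = -210)
-4546 + t(-17) = -4546 - 210 = -4756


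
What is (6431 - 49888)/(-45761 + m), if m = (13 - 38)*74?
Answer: 43457/47611 ≈ 0.91275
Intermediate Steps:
m = -1850 (m = -25*74 = -1850)
(6431 - 49888)/(-45761 + m) = (6431 - 49888)/(-45761 - 1850) = -43457/(-47611) = -43457*(-1/47611) = 43457/47611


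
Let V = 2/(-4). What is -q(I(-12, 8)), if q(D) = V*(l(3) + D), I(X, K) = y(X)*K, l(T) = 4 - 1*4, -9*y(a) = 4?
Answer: -16/9 ≈ -1.7778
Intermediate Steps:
y(a) = -4/9 (y(a) = -1/9*4 = -4/9)
V = -1/2 (V = 2*(-1/4) = -1/2 ≈ -0.50000)
l(T) = 0 (l(T) = 4 - 4 = 0)
I(X, K) = -4*K/9
q(D) = -D/2 (q(D) = -(0 + D)/2 = -D/2)
-q(I(-12, 8)) = -(-1)*(-4/9*8)/2 = -(-1)*(-32)/(2*9) = -1*16/9 = -16/9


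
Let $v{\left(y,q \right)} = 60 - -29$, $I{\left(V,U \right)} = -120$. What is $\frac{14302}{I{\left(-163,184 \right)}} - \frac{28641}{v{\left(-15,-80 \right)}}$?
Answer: $- \frac{2354899}{5340} \approx -440.99$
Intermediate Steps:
$v{\left(y,q \right)} = 89$ ($v{\left(y,q \right)} = 60 + 29 = 89$)
$\frac{14302}{I{\left(-163,184 \right)}} - \frac{28641}{v{\left(-15,-80 \right)}} = \frac{14302}{-120} - \frac{28641}{89} = 14302 \left(- \frac{1}{120}\right) - \frac{28641}{89} = - \frac{7151}{60} - \frac{28641}{89} = - \frac{2354899}{5340}$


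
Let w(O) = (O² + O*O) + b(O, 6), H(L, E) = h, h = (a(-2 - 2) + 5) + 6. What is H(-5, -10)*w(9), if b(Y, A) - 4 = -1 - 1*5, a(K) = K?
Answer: 1120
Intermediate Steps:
b(Y, A) = -2 (b(Y, A) = 4 + (-1 - 1*5) = 4 + (-1 - 5) = 4 - 6 = -2)
h = 7 (h = ((-2 - 2) + 5) + 6 = (-4 + 5) + 6 = 1 + 6 = 7)
H(L, E) = 7
w(O) = -2 + 2*O² (w(O) = (O² + O*O) - 2 = (O² + O²) - 2 = 2*O² - 2 = -2 + 2*O²)
H(-5, -10)*w(9) = 7*(-2 + 2*9²) = 7*(-2 + 2*81) = 7*(-2 + 162) = 7*160 = 1120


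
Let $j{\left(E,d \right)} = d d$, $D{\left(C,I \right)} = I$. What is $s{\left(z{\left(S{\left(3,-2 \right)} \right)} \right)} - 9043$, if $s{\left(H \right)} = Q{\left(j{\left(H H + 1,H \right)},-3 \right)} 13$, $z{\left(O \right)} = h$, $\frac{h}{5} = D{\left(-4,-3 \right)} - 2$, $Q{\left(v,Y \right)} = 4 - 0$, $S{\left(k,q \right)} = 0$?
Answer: $-8991$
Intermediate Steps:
$j{\left(E,d \right)} = d^{2}$
$Q{\left(v,Y \right)} = 4$ ($Q{\left(v,Y \right)} = 4 + 0 = 4$)
$h = -25$ ($h = 5 \left(-3 - 2\right) = 5 \left(-5\right) = -25$)
$z{\left(O \right)} = -25$
$s{\left(H \right)} = 52$ ($s{\left(H \right)} = 4 \cdot 13 = 52$)
$s{\left(z{\left(S{\left(3,-2 \right)} \right)} \right)} - 9043 = 52 - 9043 = -8991$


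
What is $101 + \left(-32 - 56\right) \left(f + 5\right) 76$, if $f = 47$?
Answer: $-347675$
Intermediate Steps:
$101 + \left(-32 - 56\right) \left(f + 5\right) 76 = 101 + \left(-32 - 56\right) \left(47 + 5\right) 76 = 101 + \left(-88\right) 52 \cdot 76 = 101 - 347776 = -347675$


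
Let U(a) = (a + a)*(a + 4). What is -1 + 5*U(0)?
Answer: -1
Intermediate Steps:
U(a) = 2*a*(4 + a) (U(a) = (2*a)*(4 + a) = 2*a*(4 + a))
-1 + 5*U(0) = -1 + 5*(2*0*(4 + 0)) = -1 + 5*(2*0*4) = -1 + 5*0 = -1 + 0 = -1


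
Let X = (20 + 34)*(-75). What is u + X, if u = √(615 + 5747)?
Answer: -4050 + √6362 ≈ -3970.2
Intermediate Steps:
X = -4050 (X = 54*(-75) = -4050)
u = √6362 ≈ 79.762
u + X = √6362 - 4050 = -4050 + √6362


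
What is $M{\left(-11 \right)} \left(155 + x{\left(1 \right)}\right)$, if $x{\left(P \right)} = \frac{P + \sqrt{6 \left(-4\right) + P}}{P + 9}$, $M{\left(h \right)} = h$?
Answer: $- \frac{17061}{10} - \frac{11 i \sqrt{23}}{10} \approx -1706.1 - 5.2754 i$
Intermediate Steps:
$x{\left(P \right)} = \frac{P + \sqrt{-24 + P}}{9 + P}$
$M{\left(-11 \right)} \left(155 + x{\left(1 \right)}\right) = - 11 \left(155 + \frac{1 + \sqrt{-24 + 1}}{9 + 1}\right) = - 11 \left(155 + \frac{1 + \sqrt{-23}}{10}\right) = - 11 \left(155 + \frac{1 + i \sqrt{23}}{10}\right) = - 11 \left(155 + \left(\frac{1}{10} + \frac{i \sqrt{23}}{10}\right)\right) = - 11 \left(\frac{1551}{10} + \frac{i \sqrt{23}}{10}\right) = - \frac{17061}{10} - \frac{11 i \sqrt{23}}{10}$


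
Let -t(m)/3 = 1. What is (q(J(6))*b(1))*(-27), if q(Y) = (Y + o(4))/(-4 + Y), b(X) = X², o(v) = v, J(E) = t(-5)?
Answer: 27/7 ≈ 3.8571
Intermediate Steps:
t(m) = -3 (t(m) = -3*1 = -3)
J(E) = -3
q(Y) = (4 + Y)/(-4 + Y) (q(Y) = (Y + 4)/(-4 + Y) = (4 + Y)/(-4 + Y))
(q(J(6))*b(1))*(-27) = (((4 - 3)/(-4 - 3))*1²)*(-27) = ((1/(-7))*1)*(-27) = (-⅐*1*1)*(-27) = -⅐*1*(-27) = -⅐*(-27) = 27/7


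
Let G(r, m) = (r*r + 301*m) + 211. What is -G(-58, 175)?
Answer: -56250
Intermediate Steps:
G(r, m) = 211 + r² + 301*m (G(r, m) = (r² + 301*m) + 211 = 211 + r² + 301*m)
-G(-58, 175) = -(211 + (-58)² + 301*175) = -(211 + 3364 + 52675) = -1*56250 = -56250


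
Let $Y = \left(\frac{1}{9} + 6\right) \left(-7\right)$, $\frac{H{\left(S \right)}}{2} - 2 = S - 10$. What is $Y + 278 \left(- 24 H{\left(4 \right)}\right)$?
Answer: $\frac{479999}{9} \approx 53333.0$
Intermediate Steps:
$H{\left(S \right)} = -16 + 2 S$ ($H{\left(S \right)} = 4 + 2 \left(S - 10\right) = 4 + 2 \left(-10 + S\right) = 4 + \left(-20 + 2 S\right) = -16 + 2 S$)
$Y = - \frac{385}{9}$ ($Y = \left(\frac{1}{9} + 6\right) \left(-7\right) = \frac{55}{9} \left(-7\right) = - \frac{385}{9} \approx -42.778$)
$Y + 278 \left(- 24 H{\left(4 \right)}\right) = - \frac{385}{9} + 278 \left(- 24 \left(-16 + 2 \cdot 4\right)\right) = - \frac{385}{9} + 278 \left(- 24 \left(-16 + 8\right)\right) = - \frac{385}{9} + 278 \left(\left(-24\right) \left(-8\right)\right) = - \frac{385}{9} + 278 \cdot 192 = - \frac{385}{9} + 53376 = \frac{479999}{9}$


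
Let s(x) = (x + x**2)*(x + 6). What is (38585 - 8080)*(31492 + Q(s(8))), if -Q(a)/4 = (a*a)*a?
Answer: -124971009650780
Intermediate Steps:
s(x) = (6 + x)*(x + x**2) (s(x) = (x + x**2)*(6 + x) = (6 + x)*(x + x**2))
Q(a) = -4*a**3 (Q(a) = -4*a*a*a = -4*a**2*a = -4*a**3)
(38585 - 8080)*(31492 + Q(s(8))) = (38585 - 8080)*(31492 - 4*512*(6 + 8**2 + 7*8)**3) = 30505*(31492 - 4*512*(6 + 64 + 56)**3) = 30505*(31492 - 4*(8*126)**3) = 30505*(31492 - 4*1008**3) = 30505*(31492 - 4*1024192512) = 30505*(31492 - 4096770048) = 30505*(-4096738556) = -124971009650780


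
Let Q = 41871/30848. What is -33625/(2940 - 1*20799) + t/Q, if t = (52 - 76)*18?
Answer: -78862374083/249258063 ≈ -316.39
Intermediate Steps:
t = -432 (t = -24*18 = -432)
Q = 41871/30848 (Q = 41871*(1/30848) = 41871/30848 ≈ 1.3573)
-33625/(2940 - 1*20799) + t/Q = -33625/(2940 - 1*20799) - 432/41871/30848 = -33625/(2940 - 20799) - 432*30848/41871 = -33625/(-17859) - 4442112/13957 = -33625*(-1/17859) - 4442112/13957 = 33625/17859 - 4442112/13957 = -78862374083/249258063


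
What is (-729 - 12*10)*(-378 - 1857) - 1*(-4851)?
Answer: 1902366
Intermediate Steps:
(-729 - 12*10)*(-378 - 1857) - 1*(-4851) = (-729 - 3*40)*(-2235) + 4851 = (-729 - 120)*(-2235) + 4851 = -849*(-2235) + 4851 = 1897515 + 4851 = 1902366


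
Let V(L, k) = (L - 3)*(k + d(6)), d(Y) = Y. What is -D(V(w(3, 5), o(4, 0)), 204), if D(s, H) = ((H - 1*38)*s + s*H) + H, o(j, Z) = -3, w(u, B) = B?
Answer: -2424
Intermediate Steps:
V(L, k) = (-3 + L)*(6 + k) (V(L, k) = (L - 3)*(k + 6) = (-3 + L)*(6 + k))
D(s, H) = H + H*s + s*(-38 + H) (D(s, H) = ((H - 38)*s + H*s) + H = ((-38 + H)*s + H*s) + H = (s*(-38 + H) + H*s) + H = (H*s + s*(-38 + H)) + H = H + H*s + s*(-38 + H))
-D(V(w(3, 5), o(4, 0)), 204) = -(204 - 38*(-18 - 3*(-3) + 6*5 + 5*(-3)) + 2*204*(-18 - 3*(-3) + 6*5 + 5*(-3))) = -(204 - 38*(-18 + 9 + 30 - 15) + 2*204*(-18 + 9 + 30 - 15)) = -(204 - 38*6 + 2*204*6) = -(204 - 228 + 2448) = -1*2424 = -2424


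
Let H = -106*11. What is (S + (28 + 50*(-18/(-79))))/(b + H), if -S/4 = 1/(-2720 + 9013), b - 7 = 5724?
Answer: 3916700/453895211 ≈ 0.0086291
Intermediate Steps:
b = 5731 (b = 7 + 5724 = 5731)
H = -1166
S = -4/6293 (S = -4/(-2720 + 9013) = -4/6293 ≈ -0.00063563)
(S + (28 + 50*(-18/(-79))))/(b + H) = (-4/6293 + (28 + 50*(-18/(-79))))/(5731 - 1166) = (-4/6293 + (28 + 50*(-18*(-1/79))))/4565 = (-4/6293 + (28 + 50*(18/79)))*(1/4565) = (-4/6293 + (28 + 900/79))*(1/4565) = (-4/6293 + 3112/79)*(1/4565) = (19583500/497147)*(1/4565) = 3916700/453895211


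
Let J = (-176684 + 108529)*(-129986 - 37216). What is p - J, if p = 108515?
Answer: -11395543795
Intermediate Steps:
J = 11395652310 (J = -68155*(-167202) = 11395652310)
p - J = 108515 - 1*11395652310 = 108515 - 11395652310 = -11395543795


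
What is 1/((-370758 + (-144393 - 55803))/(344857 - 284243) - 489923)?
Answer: -30307/14848381838 ≈ -2.0411e-6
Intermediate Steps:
1/((-370758 + (-144393 - 55803))/(344857 - 284243) - 489923) = 1/((-370758 - 200196)/60614 - 489923) = 1/(-570954*1/60614 - 489923) = 1/(-285477/30307 - 489923) = 1/(-14848381838/30307) = -30307/14848381838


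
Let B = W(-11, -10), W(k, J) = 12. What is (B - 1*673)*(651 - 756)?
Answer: 69405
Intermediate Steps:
B = 12
(B - 1*673)*(651 - 756) = (12 - 1*673)*(651 - 756) = (12 - 673)*(-105) = -661*(-105) = 69405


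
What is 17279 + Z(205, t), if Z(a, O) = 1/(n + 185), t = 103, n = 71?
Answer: 4423425/256 ≈ 17279.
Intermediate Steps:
Z(a, O) = 1/256 (Z(a, O) = 1/(71 + 185) = 1/256)
17279 + Z(205, t) = 17279 + 1/256 = 4423425/256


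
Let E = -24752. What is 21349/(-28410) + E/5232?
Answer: -16977131/3096690 ≈ -5.4823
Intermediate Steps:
21349/(-28410) + E/5232 = 21349/(-28410) - 24752/5232 = 21349*(-1/28410) - 24752*1/5232 = -21349/28410 - 1547/327 = -16977131/3096690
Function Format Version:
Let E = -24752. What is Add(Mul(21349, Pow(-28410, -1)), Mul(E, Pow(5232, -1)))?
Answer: Rational(-16977131, 3096690) ≈ -5.4823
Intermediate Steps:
Add(Mul(21349, Pow(-28410, -1)), Mul(E, Pow(5232, -1))) = Add(Mul(21349, Pow(-28410, -1)), Mul(-24752, Pow(5232, -1))) = Add(Mul(21349, Rational(-1, 28410)), Mul(-24752, Rational(1, 5232))) = Add(Rational(-21349, 28410), Rational(-1547, 327)) = Rational(-16977131, 3096690)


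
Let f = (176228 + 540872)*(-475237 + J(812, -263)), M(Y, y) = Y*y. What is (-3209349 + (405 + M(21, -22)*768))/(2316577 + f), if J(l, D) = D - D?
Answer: 1187920/113596712041 ≈ 1.0457e-5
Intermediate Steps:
J(l, D) = 0
f = -340792452700 (f = (176228 + 540872)*(-475237 + 0) = 717100*(-475237) = -340792452700)
(-3209349 + (405 + M(21, -22)*768))/(2316577 + f) = (-3209349 + (405 + (21*(-22))*768))/(2316577 - 340792452700) = (-3209349 + (405 - 462*768))/(-340790136123) = (-3209349 + (405 - 354816))*(-1/340790136123) = (-3209349 - 354411)*(-1/340790136123) = -3563760*(-1/340790136123) = 1187920/113596712041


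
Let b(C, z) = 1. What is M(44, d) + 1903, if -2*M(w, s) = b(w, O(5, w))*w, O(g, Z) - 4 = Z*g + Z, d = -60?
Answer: 1881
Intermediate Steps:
O(g, Z) = 4 + Z + Z*g (O(g, Z) = 4 + (Z*g + Z) = 4 + (Z + Z*g) = 4 + Z + Z*g)
M(w, s) = -w/2
M(44, d) + 1903 = -½*44 + 1903 = -22 + 1903 = 1881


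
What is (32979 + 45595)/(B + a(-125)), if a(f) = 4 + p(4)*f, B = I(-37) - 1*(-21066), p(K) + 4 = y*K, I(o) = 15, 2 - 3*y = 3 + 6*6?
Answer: 235722/83255 ≈ 2.8313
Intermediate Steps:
y = -37/3 (y = ⅔ - (3 + 6*6)/3 = ⅔ - (3 + 36)/3 = ⅔ - ⅓*39 = ⅔ - 13 = -37/3 ≈ -12.333)
p(K) = -4 - 37*K/3
B = 21081 (B = 15 - 1*(-21066) = 15 + 21066 = 21081)
a(f) = 4 - 160*f/3 (a(f) = 4 + (-4 - 37/3*4)*f = 4 + (-4 - 148/3)*f = 4 - 160*f/3)
(32979 + 45595)/(B + a(-125)) = (32979 + 45595)/(21081 + (4 - 160/3*(-125))) = 78574/(21081 + (4 + 20000/3)) = 78574/(21081 + 20012/3) = 78574/(83255/3) = 78574*(3/83255) = 235722/83255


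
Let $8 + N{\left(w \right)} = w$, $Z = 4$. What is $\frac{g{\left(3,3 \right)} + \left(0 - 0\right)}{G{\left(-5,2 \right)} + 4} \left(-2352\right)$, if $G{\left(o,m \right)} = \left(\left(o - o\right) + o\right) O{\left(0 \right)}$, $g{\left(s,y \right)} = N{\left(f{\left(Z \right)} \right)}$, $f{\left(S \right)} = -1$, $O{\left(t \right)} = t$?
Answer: $5292$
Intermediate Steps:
$N{\left(w \right)} = -8 + w$
$g{\left(s,y \right)} = -9$ ($g{\left(s,y \right)} = -8 - 1 = -9$)
$G{\left(o,m \right)} = 0$ ($G{\left(o,m \right)} = \left(\left(o - o\right) + o\right) 0 = \left(0 + o\right) 0 = o 0 = 0$)
$\frac{g{\left(3,3 \right)} + \left(0 - 0\right)}{G{\left(-5,2 \right)} + 4} \left(-2352\right) = \frac{-9 + \left(0 - 0\right)}{0 + 4} \left(-2352\right) = \frac{-9 + \left(0 + 0\right)}{4} \left(-2352\right) = \left(-9 + 0\right) \frac{1}{4} \left(-2352\right) = \left(-9\right) \frac{1}{4} \left(-2352\right) = \left(- \frac{9}{4}\right) \left(-2352\right) = 5292$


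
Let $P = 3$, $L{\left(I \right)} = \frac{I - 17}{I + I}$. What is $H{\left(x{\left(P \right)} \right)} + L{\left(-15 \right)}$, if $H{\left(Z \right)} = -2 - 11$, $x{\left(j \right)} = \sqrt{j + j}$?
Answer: $- \frac{179}{15} \approx -11.933$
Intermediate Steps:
$L{\left(I \right)} = \frac{-17 + I}{2 I}$
$x{\left(j \right)} = \sqrt{2} \sqrt{j}$ ($x{\left(j \right)} = \sqrt{2 j} = \sqrt{2} \sqrt{j}$)
$H{\left(Z \right)} = -13$
$H{\left(x{\left(P \right)} \right)} + L{\left(-15 \right)} = -13 + \frac{-17 - 15}{2 \left(-15\right)} = -13 + \frac{1}{2} \left(- \frac{1}{15}\right) \left(-32\right) = -13 + \frac{16}{15} = - \frac{179}{15}$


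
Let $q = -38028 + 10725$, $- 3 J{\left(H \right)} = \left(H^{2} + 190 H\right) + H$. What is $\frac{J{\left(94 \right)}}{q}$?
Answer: $\frac{470}{1437} \approx 0.32707$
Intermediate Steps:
$J{\left(H \right)} = - \frac{191 H}{3} - \frac{H^{2}}{3}$ ($J{\left(H \right)} = - \frac{\left(H^{2} + 190 H\right) + H}{3} = - \frac{H^{2} + 191 H}{3} = - \frac{191 H}{3} - \frac{H^{2}}{3}$)
$q = -27303$
$\frac{J{\left(94 \right)}}{q} = \frac{\left(- \frac{1}{3}\right) 94 \left(191 + 94\right)}{-27303} = \left(- \frac{1}{3}\right) 94 \cdot 285 \left(- \frac{1}{27303}\right) = \left(-8930\right) \left(- \frac{1}{27303}\right) = \frac{470}{1437}$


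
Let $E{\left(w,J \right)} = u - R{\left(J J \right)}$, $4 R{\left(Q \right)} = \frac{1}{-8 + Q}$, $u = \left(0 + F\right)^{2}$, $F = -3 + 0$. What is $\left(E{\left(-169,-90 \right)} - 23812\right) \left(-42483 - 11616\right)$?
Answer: $\frac{41680872364995}{32368} \approx 1.2877 \cdot 10^{9}$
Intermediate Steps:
$F = -3$
$u = 9$ ($u = \left(0 - 3\right)^{2} = \left(-3\right)^{2} = 9$)
$R{\left(Q \right)} = \frac{1}{4 \left(-8 + Q\right)}$
$E{\left(w,J \right)} = 9 - \frac{1}{4 \left(-8 + J^{2}\right)}$ ($E{\left(w,J \right)} = 9 - \frac{1}{4 \left(-8 + J J\right)} = 9 - \frac{1}{4 \left(-8 + J^{2}\right)}$)
$\left(E{\left(-169,-90 \right)} - 23812\right) \left(-42483 - 11616\right) = \left(\frac{-289 + 36 \left(-90\right)^{2}}{4 \left(-8 + \left(-90\right)^{2}\right)} - 23812\right) \left(-42483 - 11616\right) = \left(\frac{-289 + 36 \cdot 8100}{4 \left(-8 + 8100\right)} - 23812\right) \left(-54099\right) = \left(\frac{-289 + 291600}{4 \cdot 8092} - 23812\right) \left(-54099\right) = \left(\frac{1}{4} \cdot \frac{1}{8092} \cdot 291311 - 23812\right) \left(-54099\right) = \left(\frac{291311}{32368} - 23812\right) \left(-54099\right) = \left(- \frac{770455505}{32368}\right) \left(-54099\right) = \frac{41680872364995}{32368}$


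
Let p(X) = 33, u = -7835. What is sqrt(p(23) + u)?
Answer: I*sqrt(7802) ≈ 88.329*I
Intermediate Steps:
sqrt(p(23) + u) = sqrt(33 - 7835) = sqrt(-7802) = I*sqrt(7802)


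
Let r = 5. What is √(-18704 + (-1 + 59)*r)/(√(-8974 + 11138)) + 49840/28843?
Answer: 49840/28843 + 3*I*√1106886/1082 ≈ 1.728 + 2.9171*I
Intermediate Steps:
√(-18704 + (-1 + 59)*r)/(√(-8974 + 11138)) + 49840/28843 = √(-18704 + (-1 + 59)*5)/(√(-8974 + 11138)) + 49840/28843 = √(-18704 + 58*5)/(√2164) + 49840*(1/28843) = √(-18704 + 290)/((2*√541)) + 49840/28843 = √(-18414)*(√541/1082) + 49840/28843 = (3*I*√2046)*(√541/1082) + 49840/28843 = 3*I*√1106886/1082 + 49840/28843 = 49840/28843 + 3*I*√1106886/1082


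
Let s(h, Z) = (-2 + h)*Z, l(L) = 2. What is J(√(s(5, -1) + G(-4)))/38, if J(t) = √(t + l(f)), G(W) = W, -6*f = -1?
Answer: √(2 + I*√7)/38 ≈ 0.042906 + 0.021352*I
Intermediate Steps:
f = ⅙ (f = -⅙*(-1) = ⅙ ≈ 0.16667)
s(h, Z) = Z*(-2 + h)
J(t) = √(2 + t) (J(t) = √(t + 2) = √(2 + t))
J(√(s(5, -1) + G(-4)))/38 = √(2 + √(-(-2 + 5) - 4))/38 = √(2 + √(-1*3 - 4))*(1/38) = √(2 + √(-3 - 4))*(1/38) = √(2 + √(-7))*(1/38) = √(2 + I*√7)*(1/38) = √(2 + I*√7)/38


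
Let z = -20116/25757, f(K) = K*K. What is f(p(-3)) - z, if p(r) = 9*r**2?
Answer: 169011793/25757 ≈ 6561.8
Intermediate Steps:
f(K) = K**2
z = -20116/25757 (z = -20116*1/25757 = -20116/25757 ≈ -0.78099)
f(p(-3)) - z = (9*(-3)**2)**2 - 1*(-20116/25757) = (9*9)**2 + 20116/25757 = 81**2 + 20116/25757 = 6561 + 20116/25757 = 169011793/25757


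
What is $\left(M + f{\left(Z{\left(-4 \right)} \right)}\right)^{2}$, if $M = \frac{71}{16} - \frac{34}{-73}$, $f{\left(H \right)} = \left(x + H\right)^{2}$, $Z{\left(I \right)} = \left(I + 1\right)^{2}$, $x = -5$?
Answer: $\frac{596092225}{1364224} \approx 436.95$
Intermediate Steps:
$Z{\left(I \right)} = \left(1 + I\right)^{2}$
$f{\left(H \right)} = \left(-5 + H\right)^{2}$
$M = \frac{5727}{1168}$ ($M = 71 \cdot \frac{1}{16} - - \frac{34}{73} = \frac{71}{16} + \frac{34}{73} = \frac{5727}{1168} \approx 4.9033$)
$\left(M + f{\left(Z{\left(-4 \right)} \right)}\right)^{2} = \left(\frac{5727}{1168} + \left(-5 + \left(1 - 4\right)^{2}\right)^{2}\right)^{2} = \left(\frac{5727}{1168} + \left(-5 + \left(-3\right)^{2}\right)^{2}\right)^{2} = \left(\frac{5727}{1168} + \left(-5 + 9\right)^{2}\right)^{2} = \left(\frac{5727}{1168} + 4^{2}\right)^{2} = \left(\frac{5727}{1168} + 16\right)^{2} = \left(\frac{24415}{1168}\right)^{2} = \frac{596092225}{1364224}$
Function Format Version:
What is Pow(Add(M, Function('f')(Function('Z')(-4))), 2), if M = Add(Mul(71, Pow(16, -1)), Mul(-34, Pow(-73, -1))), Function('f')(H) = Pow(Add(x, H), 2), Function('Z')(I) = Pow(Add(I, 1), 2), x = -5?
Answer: Rational(596092225, 1364224) ≈ 436.95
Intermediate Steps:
Function('Z')(I) = Pow(Add(1, I), 2)
Function('f')(H) = Pow(Add(-5, H), 2)
M = Rational(5727, 1168) (M = Add(Mul(71, Rational(1, 16)), Mul(-34, Rational(-1, 73))) = Add(Rational(71, 16), Rational(34, 73)) = Rational(5727, 1168) ≈ 4.9033)
Pow(Add(M, Function('f')(Function('Z')(-4))), 2) = Pow(Add(Rational(5727, 1168), Pow(Add(-5, Pow(Add(1, -4), 2)), 2)), 2) = Pow(Add(Rational(5727, 1168), Pow(Add(-5, Pow(-3, 2)), 2)), 2) = Pow(Add(Rational(5727, 1168), Pow(Add(-5, 9), 2)), 2) = Pow(Add(Rational(5727, 1168), Pow(4, 2)), 2) = Pow(Add(Rational(5727, 1168), 16), 2) = Pow(Rational(24415, 1168), 2) = Rational(596092225, 1364224)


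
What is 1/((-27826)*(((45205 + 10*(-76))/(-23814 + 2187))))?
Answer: 7209/412242190 ≈ 1.7487e-5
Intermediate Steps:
1/((-27826)*(((45205 + 10*(-76))/(-23814 + 2187)))) = -(-21627/(45205 - 760))/27826 = -1/(27826*(44445*(-1/21627))) = -1/(27826*(-14815/7209)) = -1/27826*(-7209/14815) = 7209/412242190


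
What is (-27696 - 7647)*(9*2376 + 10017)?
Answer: -1109805543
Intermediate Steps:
(-27696 - 7647)*(9*2376 + 10017) = -35343*(21384 + 10017) = -35343*31401 = -1109805543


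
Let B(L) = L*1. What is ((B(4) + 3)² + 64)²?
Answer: 12769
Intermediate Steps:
B(L) = L
((B(4) + 3)² + 64)² = ((4 + 3)² + 64)² = (7² + 64)² = (49 + 64)² = 113² = 12769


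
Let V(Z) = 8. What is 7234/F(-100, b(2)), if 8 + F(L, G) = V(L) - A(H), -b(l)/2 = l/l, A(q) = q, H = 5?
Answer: -7234/5 ≈ -1446.8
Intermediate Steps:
b(l) = -2 (b(l) = -2*l/l = -2*1 = -2)
F(L, G) = -5 (F(L, G) = -8 + (8 - 1*5) = -8 + (8 - 5) = -8 + 3 = -5)
7234/F(-100, b(2)) = 7234/(-5) = 7234*(-1/5) = -7234/5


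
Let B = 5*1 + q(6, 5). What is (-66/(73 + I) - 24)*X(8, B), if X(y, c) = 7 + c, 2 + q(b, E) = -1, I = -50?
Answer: -5562/23 ≈ -241.83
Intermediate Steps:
q(b, E) = -3 (q(b, E) = -2 - 1 = -3)
B = 2 (B = 5*1 - 3 = 5 - 3 = 2)
(-66/(73 + I) - 24)*X(8, B) = (-66/(73 - 50) - 24)*(7 + 2) = (-66/23 - 24)*9 = -618/23*9 = -5562/23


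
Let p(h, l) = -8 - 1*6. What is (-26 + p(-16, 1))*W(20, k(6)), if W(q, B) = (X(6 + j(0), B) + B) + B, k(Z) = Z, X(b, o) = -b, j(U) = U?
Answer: -240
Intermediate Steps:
p(h, l) = -14 (p(h, l) = -8 - 6 = -14)
W(q, B) = -6 + 2*B (W(q, B) = (-(6 + 0) + B) + B = (-1*6 + B) + B = (-6 + B) + B = -6 + 2*B)
(-26 + p(-16, 1))*W(20, k(6)) = (-26 - 14)*(-6 + 2*6) = -40*(-6 + 12) = -40*6 = -240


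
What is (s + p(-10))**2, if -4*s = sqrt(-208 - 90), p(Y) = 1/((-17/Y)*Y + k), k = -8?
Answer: -93117/5000 + I*sqrt(298)/50 ≈ -18.623 + 0.34525*I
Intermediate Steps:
p(Y) = -1/25 (p(Y) = 1/((-17/Y)*Y - 8) = 1/(-17 - 8) = 1/(-25) = -1/25)
s = -I*sqrt(298)/4 (s = -sqrt(-208 - 90)/4 = -I*sqrt(298)/4 ≈ -4.3157*I)
(s + p(-10))**2 = (-I*sqrt(298)/4 - 1/25)**2 = (-1/25 - I*sqrt(298)/4)**2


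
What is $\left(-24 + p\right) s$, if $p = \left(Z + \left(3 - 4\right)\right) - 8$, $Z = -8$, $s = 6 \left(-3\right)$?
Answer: $738$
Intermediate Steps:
$s = -18$
$p = -17$ ($p = \left(-8 + \left(3 - 4\right)\right) - 8 = \left(-8 - 1\right) - 8 = -9 - 8 = -17$)
$\left(-24 + p\right) s = \left(-24 - 17\right) \left(-18\right) = \left(-41\right) \left(-18\right) = 738$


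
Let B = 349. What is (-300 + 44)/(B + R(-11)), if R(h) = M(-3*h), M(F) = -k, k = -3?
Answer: -8/11 ≈ -0.72727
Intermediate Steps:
M(F) = 3 (M(F) = -1*(-3) = 3)
R(h) = 3
(-300 + 44)/(B + R(-11)) = (-300 + 44)/(349 + 3) = -256/352 = -256*1/352 = -8/11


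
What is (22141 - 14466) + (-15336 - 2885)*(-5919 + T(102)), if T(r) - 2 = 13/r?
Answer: 10997538991/102 ≈ 1.0782e+8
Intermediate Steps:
T(r) = 2 + 13/r
(22141 - 14466) + (-15336 - 2885)*(-5919 + T(102)) = (22141 - 14466) + (-15336 - 2885)*(-5919 + (2 + 13/102)) = 7675 - 18221*(-5919 + (2 + 13*(1/102))) = 7675 - 18221*(-5919 + (2 + 13/102)) = 7675 - 18221*(-5919 + 217/102) = 7675 - 18221*(-603521/102) = 7675 + 10996756141/102 = 10997538991/102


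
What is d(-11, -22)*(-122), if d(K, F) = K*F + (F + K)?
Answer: -25498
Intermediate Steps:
d(K, F) = F + K + F*K (d(K, F) = F*K + (F + K) = F + K + F*K)
d(-11, -22)*(-122) = (-22 - 11 - 22*(-11))*(-122) = (-22 - 11 + 242)*(-122) = 209*(-122) = -25498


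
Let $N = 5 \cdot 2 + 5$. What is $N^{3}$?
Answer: $3375$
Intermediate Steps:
$N = 15$ ($N = 10 + 5 = 15$)
$N^{3} = 15^{3} = 3375$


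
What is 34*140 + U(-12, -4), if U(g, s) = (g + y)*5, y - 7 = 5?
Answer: 4760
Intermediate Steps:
y = 12 (y = 7 + 5 = 12)
U(g, s) = 60 + 5*g (U(g, s) = (g + 12)*5 = (12 + g)*5 = 60 + 5*g)
34*140 + U(-12, -4) = 34*140 + (60 + 5*(-12)) = 4760 + (60 - 60) = 4760 + 0 = 4760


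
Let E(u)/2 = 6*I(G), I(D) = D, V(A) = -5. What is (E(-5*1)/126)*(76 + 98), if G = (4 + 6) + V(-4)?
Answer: 580/7 ≈ 82.857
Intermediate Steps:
G = 5 (G = (4 + 6) - 5 = 10 - 5 = 5)
E(u) = 60 (E(u) = 2*(6*5) = 2*30 = 60)
(E(-5*1)/126)*(76 + 98) = (60/126)*(76 + 98) = (60*(1/126))*174 = (10/21)*174 = 580/7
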